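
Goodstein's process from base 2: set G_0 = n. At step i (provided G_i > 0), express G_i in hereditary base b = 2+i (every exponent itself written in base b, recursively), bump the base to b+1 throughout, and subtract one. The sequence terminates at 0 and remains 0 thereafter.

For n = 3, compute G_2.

step 0: 3 = 2 + 1; sub 3 for 2: 3 + 1; = 4; G_1 = 4−1 = 3
step 1: 3 = 3; sub 4 for 3: 4; = 4; G_2 = 4−1 = 3
step 2: 3 = 3; sub 5 for 4: 3; = 3; G_3 = 3−1 = 2

3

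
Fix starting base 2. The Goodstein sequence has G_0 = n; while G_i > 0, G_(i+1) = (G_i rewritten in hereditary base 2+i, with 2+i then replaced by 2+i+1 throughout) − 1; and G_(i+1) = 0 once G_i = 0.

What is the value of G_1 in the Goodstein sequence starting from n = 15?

i=0: 15 = 2^(2 + 1) + 2^2 + 2 + 1 (b=2); 2→3: 3^(3 + 1) + 3^3 + 3 + 1 = 112; 112−1 = 111
i=1: 111 = 3^(3 + 1) + 3^3 + 3 (b=3); 3→4: 4^(4 + 1) + 4^4 + 4 = 1284; 1284−1 = 1283

111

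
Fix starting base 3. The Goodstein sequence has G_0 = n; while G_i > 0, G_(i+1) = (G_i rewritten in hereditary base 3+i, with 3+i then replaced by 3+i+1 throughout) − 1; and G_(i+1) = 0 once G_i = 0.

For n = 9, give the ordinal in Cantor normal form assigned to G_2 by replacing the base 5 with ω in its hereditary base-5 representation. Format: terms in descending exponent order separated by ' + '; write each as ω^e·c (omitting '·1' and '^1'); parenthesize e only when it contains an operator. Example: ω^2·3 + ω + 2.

(0) 9|_3 = 3^2 ↦ 4^2|_4 = 16 ⇒ 15
(1) 15|_4 = 3·4 + 3 ↦ 3·5 + 3|_5 = 18 ⇒ 17
(2) 17|_5 = 3·5 + 2 ↦ 3·6 + 2|_6 = 20 ⇒ 19

ω·3 + 2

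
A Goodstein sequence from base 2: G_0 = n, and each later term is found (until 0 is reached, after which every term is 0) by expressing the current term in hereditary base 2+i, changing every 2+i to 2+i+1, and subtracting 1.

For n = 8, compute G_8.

G_0 = 8. HB_2(8) = 2^(2 + 1). Bump = 81. G_1 = 80.
G_1 = 80. HB_3(80) = 2·3^3 + 2·3^2 + 2·3 + 2. Bump = 554. G_2 = 553.
G_2 = 553. HB_4(553) = 2·4^4 + 2·4^2 + 2·4 + 1. Bump = 6311. G_3 = 6310.
G_3 = 6310. HB_5(6310) = 2·5^5 + 2·5^2 + 2·5. Bump = 93396. G_4 = 93395.
G_4 = 93395. HB_6(93395) = 2·6^6 + 2·6^2 + 6 + 5. Bump = 1647196. G_5 = 1647195.
G_5 = 1647195. HB_7(1647195) = 2·7^7 + 2·7^2 + 7 + 4. Bump = 33554572. G_6 = 33554571.
G_6 = 33554571. HB_8(33554571) = 2·8^8 + 2·8^2 + 8 + 3. Bump = 774841152. G_7 = 774841151.
G_7 = 774841151. HB_9(774841151) = 2·9^9 + 2·9^2 + 9 + 2. Bump = 20000000212. G_8 = 20000000211.

20000000211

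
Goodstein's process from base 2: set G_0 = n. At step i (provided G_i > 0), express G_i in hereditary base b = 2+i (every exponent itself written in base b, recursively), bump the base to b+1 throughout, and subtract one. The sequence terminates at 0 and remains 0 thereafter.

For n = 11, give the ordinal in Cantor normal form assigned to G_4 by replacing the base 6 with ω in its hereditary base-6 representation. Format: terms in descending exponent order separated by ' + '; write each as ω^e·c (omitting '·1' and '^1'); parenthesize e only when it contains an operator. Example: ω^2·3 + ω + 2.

ω^(ω + 1) + 1

[0] 11 ≡ 2^(2 + 1) + 2 + 1 (base 2). Lift 3: 85. −1: 84.
[1] 84 ≡ 3^(3 + 1) + 3 (base 3). Lift 4: 1028. −1: 1027.
[2] 1027 ≡ 4^(4 + 1) + 3 (base 4). Lift 5: 15628. −1: 15627.
[3] 15627 ≡ 5^(5 + 1) + 2 (base 5). Lift 6: 279938. −1: 279937.
[4] 279937 ≡ 6^(6 + 1) + 1 (base 6). Lift 7: 5764802. −1: 5764801.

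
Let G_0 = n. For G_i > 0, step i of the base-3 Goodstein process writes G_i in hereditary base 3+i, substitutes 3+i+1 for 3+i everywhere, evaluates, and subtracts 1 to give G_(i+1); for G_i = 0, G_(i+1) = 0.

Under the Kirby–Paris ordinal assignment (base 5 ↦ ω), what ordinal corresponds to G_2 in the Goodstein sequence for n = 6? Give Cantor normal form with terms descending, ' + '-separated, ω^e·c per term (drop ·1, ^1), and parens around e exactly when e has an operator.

i=0: 6 = 2·3 (b=3); 3→4: 2·4 = 8; 8−1 = 7
i=1: 7 = 4 + 3 (b=4); 4→5: 5 + 3 = 8; 8−1 = 7
i=2: 7 = 5 + 2 (b=5); 5→6: 6 + 2 = 8; 8−1 = 7

ω + 2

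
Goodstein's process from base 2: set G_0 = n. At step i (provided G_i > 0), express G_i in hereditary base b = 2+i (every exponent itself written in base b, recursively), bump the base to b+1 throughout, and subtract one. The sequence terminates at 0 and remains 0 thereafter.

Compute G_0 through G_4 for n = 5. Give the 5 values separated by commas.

(0) 5|_2 = 2^2 + 1 ↦ 3^3 + 1|_3 = 28 ⇒ 27
(1) 27|_3 = 3^3 ↦ 4^4|_4 = 256 ⇒ 255
(2) 255|_4 = 3·4^3 + 3·4^2 + 3·4 + 3 ↦ 3·5^3 + 3·5^2 + 3·5 + 3|_5 = 468 ⇒ 467
(3) 467|_5 = 3·5^3 + 3·5^2 + 3·5 + 2 ↦ 3·6^3 + 3·6^2 + 3·6 + 2|_6 = 776 ⇒ 775

5, 27, 255, 467, 775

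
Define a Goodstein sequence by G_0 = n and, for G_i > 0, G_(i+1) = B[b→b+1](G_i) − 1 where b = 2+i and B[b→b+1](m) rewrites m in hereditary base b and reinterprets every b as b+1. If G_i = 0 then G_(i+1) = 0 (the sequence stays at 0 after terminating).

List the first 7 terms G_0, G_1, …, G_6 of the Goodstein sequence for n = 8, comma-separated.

base 2: 8 = 2^(2 + 1); at 3: 3^(3 + 1) = 81; next = 80
base 3: 80 = 2·3^3 + 2·3^2 + 2·3 + 2; at 4: 2·4^4 + 2·4^2 + 2·4 + 2 = 554; next = 553
base 4: 553 = 2·4^4 + 2·4^2 + 2·4 + 1; at 5: 2·5^5 + 2·5^2 + 2·5 + 1 = 6311; next = 6310
base 5: 6310 = 2·5^5 + 2·5^2 + 2·5; at 6: 2·6^6 + 2·6^2 + 2·6 = 93396; next = 93395
base 6: 93395 = 2·6^6 + 2·6^2 + 6 + 5; at 7: 2·7^7 + 2·7^2 + 7 + 5 = 1647196; next = 1647195
base 7: 1647195 = 2·7^7 + 2·7^2 + 7 + 4; at 8: 2·8^8 + 2·8^2 + 8 + 4 = 33554572; next = 33554571

8, 80, 553, 6310, 93395, 1647195, 33554571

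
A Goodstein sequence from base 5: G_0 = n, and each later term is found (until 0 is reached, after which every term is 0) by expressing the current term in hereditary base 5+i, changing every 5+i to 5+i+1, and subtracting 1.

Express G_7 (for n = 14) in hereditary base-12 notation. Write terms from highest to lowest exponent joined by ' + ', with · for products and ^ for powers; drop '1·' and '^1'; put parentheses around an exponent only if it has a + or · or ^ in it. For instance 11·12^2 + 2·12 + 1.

[0] 14 ≡ 2·5 + 4 (base 5). Lift 6: 16. −1: 15.
[1] 15 ≡ 2·6 + 3 (base 6). Lift 7: 17. −1: 16.
[2] 16 ≡ 2·7 + 2 (base 7). Lift 8: 18. −1: 17.
[3] 17 ≡ 2·8 + 1 (base 8). Lift 9: 19. −1: 18.
[4] 18 ≡ 2·9 (base 9). Lift 10: 20. −1: 19.
[5] 19 ≡ 10 + 9 (base 10). Lift 11: 20. −1: 19.
[6] 19 ≡ 11 + 8 (base 11). Lift 12: 20. −1: 19.
[7] 19 ≡ 12 + 7 (base 12). Lift 13: 20. −1: 19.

12 + 7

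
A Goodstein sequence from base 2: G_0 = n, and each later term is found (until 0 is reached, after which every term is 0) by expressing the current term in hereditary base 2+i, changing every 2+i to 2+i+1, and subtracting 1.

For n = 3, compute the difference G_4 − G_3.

-1

G_0 = 3. HB_2(3) = 2 + 1. Bump = 4. G_1 = 3.
G_1 = 3. HB_3(3) = 3. Bump = 4. G_2 = 3.
G_2 = 3. HB_4(3) = 3. Bump = 3. G_3 = 2.
G_3 = 2. HB_5(2) = 2. Bump = 2. G_4 = 1.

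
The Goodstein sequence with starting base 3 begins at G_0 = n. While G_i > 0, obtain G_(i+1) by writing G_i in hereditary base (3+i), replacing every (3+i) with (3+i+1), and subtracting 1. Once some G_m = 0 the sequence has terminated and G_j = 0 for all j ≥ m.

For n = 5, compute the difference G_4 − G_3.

-1

(0) 5|_3 = 3 + 2 ↦ 4 + 2|_4 = 6 ⇒ 5
(1) 5|_4 = 4 + 1 ↦ 5 + 1|_5 = 6 ⇒ 5
(2) 5|_5 = 5 ↦ 6|_6 = 6 ⇒ 5
(3) 5|_6 = 5 ↦ 5|_7 = 5 ⇒ 4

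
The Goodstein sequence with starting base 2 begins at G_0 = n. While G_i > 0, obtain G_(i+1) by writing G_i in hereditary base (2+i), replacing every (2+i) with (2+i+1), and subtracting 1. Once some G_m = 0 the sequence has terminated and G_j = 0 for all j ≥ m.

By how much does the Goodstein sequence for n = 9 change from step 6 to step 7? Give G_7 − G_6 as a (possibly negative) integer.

step 0: 9 = 2^(2 + 1) + 1; sub 3 for 2: 3^(3 + 1) + 1; = 82; G_1 = 82−1 = 81
step 1: 81 = 3^(3 + 1); sub 4 for 3: 4^(4 + 1); = 1024; G_2 = 1024−1 = 1023
step 2: 1023 = 3·4^4 + 3·4^3 + 3·4^2 + 3·4 + 3; sub 5 for 4: 3·5^5 + 3·5^3 + 3·5^2 + 3·5 + 3; = 9843; G_3 = 9843−1 = 9842
step 3: 9842 = 3·5^5 + 3·5^3 + 3·5^2 + 3·5 + 2; sub 6 for 5: 3·6^6 + 3·6^3 + 3·6^2 + 3·6 + 2; = 140744; G_4 = 140744−1 = 140743
step 4: 140743 = 3·6^6 + 3·6^3 + 3·6^2 + 3·6 + 1; sub 7 for 6: 3·7^7 + 3·7^3 + 3·7^2 + 3·7 + 1; = 2471827; G_5 = 2471827−1 = 2471826
step 5: 2471826 = 3·7^7 + 3·7^3 + 3·7^2 + 3·7; sub 8 for 7: 3·8^8 + 3·8^3 + 3·8^2 + 3·8; = 50333400; G_6 = 50333400−1 = 50333399
step 6: 50333399 = 3·8^8 + 3·8^3 + 3·8^2 + 2·8 + 7; sub 9 for 8: 3·9^9 + 3·9^3 + 3·9^2 + 2·9 + 7; = 1162263922; G_7 = 1162263922−1 = 1162263921

1111930522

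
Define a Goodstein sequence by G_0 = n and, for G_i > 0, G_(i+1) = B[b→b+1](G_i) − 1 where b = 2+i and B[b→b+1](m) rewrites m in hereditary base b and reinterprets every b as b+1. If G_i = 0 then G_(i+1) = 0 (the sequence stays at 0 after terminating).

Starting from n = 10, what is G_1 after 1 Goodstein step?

83

step 0: 10 = 2^(2 + 1) + 2; sub 3 for 2: 3^(3 + 1) + 3; = 84; G_1 = 84−1 = 83
step 1: 83 = 3^(3 + 1) + 2; sub 4 for 3: 4^(4 + 1) + 2; = 1026; G_2 = 1026−1 = 1025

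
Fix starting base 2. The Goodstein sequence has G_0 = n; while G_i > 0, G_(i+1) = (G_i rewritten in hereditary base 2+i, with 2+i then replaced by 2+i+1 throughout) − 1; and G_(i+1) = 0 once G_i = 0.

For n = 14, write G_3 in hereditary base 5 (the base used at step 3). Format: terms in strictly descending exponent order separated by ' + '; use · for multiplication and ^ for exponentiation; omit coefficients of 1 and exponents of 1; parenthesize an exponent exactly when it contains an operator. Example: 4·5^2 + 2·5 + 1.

5^(5 + 1) + 5^5

step 0: 14 = 2^(2 + 1) + 2^2 + 2; sub 3 for 2: 3^(3 + 1) + 3^3 + 3; = 111; G_1 = 111−1 = 110
step 1: 110 = 3^(3 + 1) + 3^3 + 2; sub 4 for 3: 4^(4 + 1) + 4^4 + 2; = 1282; G_2 = 1282−1 = 1281
step 2: 1281 = 4^(4 + 1) + 4^4 + 1; sub 5 for 4: 5^(5 + 1) + 5^5 + 1; = 18751; G_3 = 18751−1 = 18750
step 3: 18750 = 5^(5 + 1) + 5^5; sub 6 for 5: 6^(6 + 1) + 6^6; = 326592; G_4 = 326592−1 = 326591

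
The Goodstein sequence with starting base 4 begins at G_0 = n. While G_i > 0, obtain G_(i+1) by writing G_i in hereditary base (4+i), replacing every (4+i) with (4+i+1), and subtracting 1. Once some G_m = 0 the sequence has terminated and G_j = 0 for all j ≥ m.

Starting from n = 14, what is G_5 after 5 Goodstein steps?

base 4: 14 = 3·4 + 2; at 5: 3·5 + 2 = 17; next = 16
base 5: 16 = 3·5 + 1; at 6: 3·6 + 1 = 19; next = 18
base 6: 18 = 3·6; at 7: 3·7 = 21; next = 20
base 7: 20 = 2·7 + 6; at 8: 2·8 + 6 = 22; next = 21
base 8: 21 = 2·8 + 5; at 9: 2·9 + 5 = 23; next = 22
base 9: 22 = 2·9 + 4; at 10: 2·10 + 4 = 24; next = 23

22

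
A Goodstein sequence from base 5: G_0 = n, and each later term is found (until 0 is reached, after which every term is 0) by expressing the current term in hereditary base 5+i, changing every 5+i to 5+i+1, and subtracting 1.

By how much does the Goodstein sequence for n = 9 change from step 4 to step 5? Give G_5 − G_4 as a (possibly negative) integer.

i=0: 9 = 5 + 4 (b=5); 5→6: 6 + 4 = 10; 10−1 = 9
i=1: 9 = 6 + 3 (b=6); 6→7: 7 + 3 = 10; 10−1 = 9
i=2: 9 = 7 + 2 (b=7); 7→8: 8 + 2 = 10; 10−1 = 9
i=3: 9 = 8 + 1 (b=8); 8→9: 9 + 1 = 10; 10−1 = 9
i=4: 9 = 9 (b=9); 9→10: 10 = 10; 10−1 = 9

0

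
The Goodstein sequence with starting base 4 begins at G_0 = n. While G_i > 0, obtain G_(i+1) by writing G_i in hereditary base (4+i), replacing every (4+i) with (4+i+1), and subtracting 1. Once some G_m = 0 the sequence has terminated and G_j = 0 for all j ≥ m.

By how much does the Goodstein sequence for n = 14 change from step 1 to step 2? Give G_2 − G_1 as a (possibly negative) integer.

2

i=0: 14 = 3·4 + 2 (b=4); 4→5: 3·5 + 2 = 17; 17−1 = 16
i=1: 16 = 3·5 + 1 (b=5); 5→6: 3·6 + 1 = 19; 19−1 = 18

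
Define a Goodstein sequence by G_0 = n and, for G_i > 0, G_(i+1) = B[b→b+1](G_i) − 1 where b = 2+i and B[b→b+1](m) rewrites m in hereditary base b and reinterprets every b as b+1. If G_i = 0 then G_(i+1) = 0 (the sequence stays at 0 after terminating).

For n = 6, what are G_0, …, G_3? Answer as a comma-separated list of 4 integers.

6, 29, 257, 3125

step 0: 6 = 2^2 + 2; sub 3 for 2: 3^3 + 3; = 30; G_1 = 30−1 = 29
step 1: 29 = 3^3 + 2; sub 4 for 3: 4^4 + 2; = 258; G_2 = 258−1 = 257
step 2: 257 = 4^4 + 1; sub 5 for 4: 5^5 + 1; = 3126; G_3 = 3126−1 = 3125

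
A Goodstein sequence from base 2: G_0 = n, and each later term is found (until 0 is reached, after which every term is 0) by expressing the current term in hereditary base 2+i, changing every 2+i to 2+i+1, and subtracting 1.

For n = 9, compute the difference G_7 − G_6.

1111930522

G_0 = 9. HB_2(9) = 2^(2 + 1) + 1. Bump = 82. G_1 = 81.
G_1 = 81. HB_3(81) = 3^(3 + 1). Bump = 1024. G_2 = 1023.
G_2 = 1023. HB_4(1023) = 3·4^4 + 3·4^3 + 3·4^2 + 3·4 + 3. Bump = 9843. G_3 = 9842.
G_3 = 9842. HB_5(9842) = 3·5^5 + 3·5^3 + 3·5^2 + 3·5 + 2. Bump = 140744. G_4 = 140743.
G_4 = 140743. HB_6(140743) = 3·6^6 + 3·6^3 + 3·6^2 + 3·6 + 1. Bump = 2471827. G_5 = 2471826.
G_5 = 2471826. HB_7(2471826) = 3·7^7 + 3·7^3 + 3·7^2 + 3·7. Bump = 50333400. G_6 = 50333399.
G_6 = 50333399. HB_8(50333399) = 3·8^8 + 3·8^3 + 3·8^2 + 2·8 + 7. Bump = 1162263922. G_7 = 1162263921.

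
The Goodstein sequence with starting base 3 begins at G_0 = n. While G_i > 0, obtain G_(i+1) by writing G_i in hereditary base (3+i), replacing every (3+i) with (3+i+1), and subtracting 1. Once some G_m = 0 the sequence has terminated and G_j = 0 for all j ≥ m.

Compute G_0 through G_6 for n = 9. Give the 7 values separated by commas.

9, 15, 17, 19, 21, 23, 24

[0] 9 ≡ 3^2 (base 3). Lift 4: 16. −1: 15.
[1] 15 ≡ 3·4 + 3 (base 4). Lift 5: 18. −1: 17.
[2] 17 ≡ 3·5 + 2 (base 5). Lift 6: 20. −1: 19.
[3] 19 ≡ 3·6 + 1 (base 6). Lift 7: 22. −1: 21.
[4] 21 ≡ 3·7 (base 7). Lift 8: 24. −1: 23.
[5] 23 ≡ 2·8 + 7 (base 8). Lift 9: 25. −1: 24.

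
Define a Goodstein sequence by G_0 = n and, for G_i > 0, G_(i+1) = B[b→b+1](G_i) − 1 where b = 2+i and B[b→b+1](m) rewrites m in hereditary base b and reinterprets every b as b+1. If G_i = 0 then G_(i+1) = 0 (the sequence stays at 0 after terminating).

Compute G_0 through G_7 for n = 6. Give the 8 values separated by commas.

G_0=6  [base 2] 2^2 + 2  →[2↦3]→  3^3 + 3 = 30  −1 ⇒ G_1=29
G_1=29  [base 3] 3^3 + 2  →[3↦4]→  4^4 + 2 = 258  −1 ⇒ G_2=257
G_2=257  [base 4] 4^4 + 1  →[4↦5]→  5^5 + 1 = 3126  −1 ⇒ G_3=3125
G_3=3125  [base 5] 5^5  →[5↦6]→  6^6 = 46656  −1 ⇒ G_4=46655
G_4=46655  [base 6] 5·6^5 + 5·6^4 + 5·6^3 + 5·6^2 + 5·6 + 5  →[6↦7]→  5·7^5 + 5·7^4 + 5·7^3 + 5·7^2 + 5·7 + 5 = 98040  −1 ⇒ G_5=98039
G_5=98039  [base 7] 5·7^5 + 5·7^4 + 5·7^3 + 5·7^2 + 5·7 + 4  →[7↦8]→  5·8^5 + 5·8^4 + 5·8^3 + 5·8^2 + 5·8 + 4 = 187244  −1 ⇒ G_6=187243
G_6=187243  [base 8] 5·8^5 + 5·8^4 + 5·8^3 + 5·8^2 + 5·8 + 3  →[8↦9]→  5·9^5 + 5·9^4 + 5·9^3 + 5·9^2 + 5·9 + 3 = 332148  −1 ⇒ G_7=332147

6, 29, 257, 3125, 46655, 98039, 187243, 332147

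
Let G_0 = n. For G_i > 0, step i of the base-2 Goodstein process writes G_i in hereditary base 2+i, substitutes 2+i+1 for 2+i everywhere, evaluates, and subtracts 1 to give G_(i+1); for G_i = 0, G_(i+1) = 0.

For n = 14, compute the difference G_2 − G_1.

step 0: 14 = 2^(2 + 1) + 2^2 + 2; sub 3 for 2: 3^(3 + 1) + 3^3 + 3; = 111; G_1 = 111−1 = 110
step 1: 110 = 3^(3 + 1) + 3^3 + 2; sub 4 for 3: 4^(4 + 1) + 4^4 + 2; = 1282; G_2 = 1282−1 = 1281

1171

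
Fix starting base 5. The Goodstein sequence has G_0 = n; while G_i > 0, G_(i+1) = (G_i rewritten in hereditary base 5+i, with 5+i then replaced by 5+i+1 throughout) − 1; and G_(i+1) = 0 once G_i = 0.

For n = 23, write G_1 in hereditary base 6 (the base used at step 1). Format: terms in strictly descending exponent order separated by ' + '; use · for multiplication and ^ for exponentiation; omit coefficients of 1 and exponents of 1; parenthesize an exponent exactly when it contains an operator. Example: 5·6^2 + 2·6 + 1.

4·6 + 2

base 5: 23 = 4·5 + 3; at 6: 4·6 + 3 = 27; next = 26
base 6: 26 = 4·6 + 2; at 7: 4·7 + 2 = 30; next = 29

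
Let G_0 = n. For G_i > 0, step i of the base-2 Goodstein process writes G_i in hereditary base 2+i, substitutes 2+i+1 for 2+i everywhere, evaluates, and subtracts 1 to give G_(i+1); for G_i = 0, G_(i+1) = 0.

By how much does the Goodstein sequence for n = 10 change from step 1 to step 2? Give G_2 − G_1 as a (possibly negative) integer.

942

(0) 10|_2 = 2^(2 + 1) + 2 ↦ 3^(3 + 1) + 3|_3 = 84 ⇒ 83
(1) 83|_3 = 3^(3 + 1) + 2 ↦ 4^(4 + 1) + 2|_4 = 1026 ⇒ 1025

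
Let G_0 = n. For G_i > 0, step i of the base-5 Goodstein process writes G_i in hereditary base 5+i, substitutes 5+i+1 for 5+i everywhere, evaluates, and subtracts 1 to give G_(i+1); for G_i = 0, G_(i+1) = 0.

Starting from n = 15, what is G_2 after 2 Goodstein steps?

(0) 15|_5 = 3·5 ↦ 3·6|_6 = 18 ⇒ 17
(1) 17|_6 = 2·6 + 5 ↦ 2·7 + 5|_7 = 19 ⇒ 18
(2) 18|_7 = 2·7 + 4 ↦ 2·8 + 4|_8 = 20 ⇒ 19

18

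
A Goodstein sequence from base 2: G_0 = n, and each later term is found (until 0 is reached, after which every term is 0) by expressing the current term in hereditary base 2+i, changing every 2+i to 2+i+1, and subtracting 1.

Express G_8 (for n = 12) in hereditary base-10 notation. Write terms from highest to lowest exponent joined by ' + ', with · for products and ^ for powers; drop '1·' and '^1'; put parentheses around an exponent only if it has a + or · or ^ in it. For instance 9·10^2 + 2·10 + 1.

i=0: 12 = 2^(2 + 1) + 2^2 (b=2); 2→3: 3^(3 + 1) + 3^3 = 108; 108−1 = 107
i=1: 107 = 3^(3 + 1) + 2·3^2 + 2·3 + 2 (b=3); 3→4: 4^(4 + 1) + 2·4^2 + 2·4 + 2 = 1066; 1066−1 = 1065
i=2: 1065 = 4^(4 + 1) + 2·4^2 + 2·4 + 1 (b=4); 4→5: 5^(5 + 1) + 2·5^2 + 2·5 + 1 = 15686; 15686−1 = 15685
i=3: 15685 = 5^(5 + 1) + 2·5^2 + 2·5 (b=5); 5→6: 6^(6 + 1) + 2·6^2 + 2·6 = 280020; 280020−1 = 280019
i=4: 280019 = 6^(6 + 1) + 2·6^2 + 6 + 5 (b=6); 6→7: 7^(7 + 1) + 2·7^2 + 7 + 5 = 5764911; 5764911−1 = 5764910
i=5: 5764910 = 7^(7 + 1) + 2·7^2 + 7 + 4 (b=7); 7→8: 8^(8 + 1) + 2·8^2 + 8 + 4 = 134217868; 134217868−1 = 134217867
i=6: 134217867 = 8^(8 + 1) + 2·8^2 + 8 + 3 (b=8); 8→9: 9^(9 + 1) + 2·9^2 + 9 + 3 = 3486784575; 3486784575−1 = 3486784574
i=7: 3486784574 = 9^(9 + 1) + 2·9^2 + 9 + 2 (b=9); 9→10: 10^(10 + 1) + 2·10^2 + 10 + 2 = 100000000212; 100000000212−1 = 100000000211

10^(10 + 1) + 2·10^2 + 10 + 1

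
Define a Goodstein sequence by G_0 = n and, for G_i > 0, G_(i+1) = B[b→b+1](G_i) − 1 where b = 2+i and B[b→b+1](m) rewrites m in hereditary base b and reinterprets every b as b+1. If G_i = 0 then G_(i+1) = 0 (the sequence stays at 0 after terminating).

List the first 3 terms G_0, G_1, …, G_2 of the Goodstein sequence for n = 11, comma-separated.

[0] 11 ≡ 2^(2 + 1) + 2 + 1 (base 2). Lift 3: 85. −1: 84.
[1] 84 ≡ 3^(3 + 1) + 3 (base 3). Lift 4: 1028. −1: 1027.

11, 84, 1027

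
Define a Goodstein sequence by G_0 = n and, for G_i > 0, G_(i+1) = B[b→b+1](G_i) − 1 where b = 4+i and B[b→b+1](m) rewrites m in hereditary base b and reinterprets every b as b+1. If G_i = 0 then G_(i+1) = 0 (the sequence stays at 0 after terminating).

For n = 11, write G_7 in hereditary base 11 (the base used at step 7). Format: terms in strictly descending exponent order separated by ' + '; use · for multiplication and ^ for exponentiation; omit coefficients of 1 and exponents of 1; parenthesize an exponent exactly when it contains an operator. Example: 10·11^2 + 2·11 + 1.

11 + 4

11 —HB4→ 2·4 + 3 —bump→ 2·5 + 3 = 13 —(−1)→ 12
12 —HB5→ 2·5 + 2 —bump→ 2·6 + 2 = 14 —(−1)→ 13
13 —HB6→ 2·6 + 1 —bump→ 2·7 + 1 = 15 —(−1)→ 14
14 —HB7→ 2·7 —bump→ 2·8 = 16 —(−1)→ 15
15 —HB8→ 8 + 7 —bump→ 9 + 7 = 16 —(−1)→ 15
15 —HB9→ 9 + 6 —bump→ 10 + 6 = 16 —(−1)→ 15
15 —HB10→ 10 + 5 —bump→ 11 + 5 = 16 —(−1)→ 15
15 —HB11→ 11 + 4 —bump→ 12 + 4 = 16 —(−1)→ 15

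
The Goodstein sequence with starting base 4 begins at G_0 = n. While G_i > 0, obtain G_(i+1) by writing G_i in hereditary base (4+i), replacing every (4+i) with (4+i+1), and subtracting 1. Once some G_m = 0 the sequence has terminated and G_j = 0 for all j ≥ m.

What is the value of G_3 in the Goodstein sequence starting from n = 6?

6

[0] 6 ≡ 4 + 2 (base 4). Lift 5: 7. −1: 6.
[1] 6 ≡ 5 + 1 (base 5). Lift 6: 7. −1: 6.
[2] 6 ≡ 6 (base 6). Lift 7: 7. −1: 6.
[3] 6 ≡ 6 (base 7). Lift 8: 6. −1: 5.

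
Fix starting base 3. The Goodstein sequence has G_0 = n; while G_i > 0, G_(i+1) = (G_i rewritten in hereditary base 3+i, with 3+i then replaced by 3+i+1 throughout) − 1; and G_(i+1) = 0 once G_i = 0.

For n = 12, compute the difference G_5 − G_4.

14

12 —HB3→ 3^2 + 3 —bump→ 4^2 + 4 = 20 —(−1)→ 19
19 —HB4→ 4^2 + 3 —bump→ 5^2 + 3 = 28 —(−1)→ 27
27 —HB5→ 5^2 + 2 —bump→ 6^2 + 2 = 38 —(−1)→ 37
37 —HB6→ 6^2 + 1 —bump→ 7^2 + 1 = 50 —(−1)→ 49
49 —HB7→ 7^2 —bump→ 8^2 = 64 —(−1)→ 63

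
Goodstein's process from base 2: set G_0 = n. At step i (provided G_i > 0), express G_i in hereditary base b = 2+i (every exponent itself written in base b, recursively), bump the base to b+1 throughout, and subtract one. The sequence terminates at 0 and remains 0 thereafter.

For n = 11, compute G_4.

279937

G_0 = 11. HB_2(11) = 2^(2 + 1) + 2 + 1. Bump = 85. G_1 = 84.
G_1 = 84. HB_3(84) = 3^(3 + 1) + 3. Bump = 1028. G_2 = 1027.
G_2 = 1027. HB_4(1027) = 4^(4 + 1) + 3. Bump = 15628. G_3 = 15627.
G_3 = 15627. HB_5(15627) = 5^(5 + 1) + 2. Bump = 279938. G_4 = 279937.
G_4 = 279937. HB_6(279937) = 6^(6 + 1) + 1. Bump = 5764802. G_5 = 5764801.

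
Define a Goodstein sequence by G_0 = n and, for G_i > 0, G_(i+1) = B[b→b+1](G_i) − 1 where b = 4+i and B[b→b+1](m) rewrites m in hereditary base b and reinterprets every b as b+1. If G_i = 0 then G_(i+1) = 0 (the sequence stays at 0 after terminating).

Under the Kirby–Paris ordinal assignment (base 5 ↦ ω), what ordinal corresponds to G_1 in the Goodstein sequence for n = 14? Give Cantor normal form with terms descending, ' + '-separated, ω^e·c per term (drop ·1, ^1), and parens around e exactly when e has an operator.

ω·3 + 1

G_0 = 14. HB_4(14) = 3·4 + 2. Bump = 17. G_1 = 16.
G_1 = 16. HB_5(16) = 3·5 + 1. Bump = 19. G_2 = 18.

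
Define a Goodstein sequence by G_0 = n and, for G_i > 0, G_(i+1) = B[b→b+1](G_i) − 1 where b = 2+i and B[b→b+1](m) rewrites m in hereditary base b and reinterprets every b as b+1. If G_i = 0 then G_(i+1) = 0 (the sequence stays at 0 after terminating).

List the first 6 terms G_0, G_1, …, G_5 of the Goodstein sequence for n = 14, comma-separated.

14, 110, 1281, 18750, 326591, 5862840

base 2: 14 = 2^(2 + 1) + 2^2 + 2; at 3: 3^(3 + 1) + 3^3 + 3 = 111; next = 110
base 3: 110 = 3^(3 + 1) + 3^3 + 2; at 4: 4^(4 + 1) + 4^4 + 2 = 1282; next = 1281
base 4: 1281 = 4^(4 + 1) + 4^4 + 1; at 5: 5^(5 + 1) + 5^5 + 1 = 18751; next = 18750
base 5: 18750 = 5^(5 + 1) + 5^5; at 6: 6^(6 + 1) + 6^6 = 326592; next = 326591
base 6: 326591 = 6^(6 + 1) + 5·6^5 + 5·6^4 + 5·6^3 + 5·6^2 + 5·6 + 5; at 7: 7^(7 + 1) + 5·7^5 + 5·7^4 + 5·7^3 + 5·7^2 + 5·7 + 5 = 5862841; next = 5862840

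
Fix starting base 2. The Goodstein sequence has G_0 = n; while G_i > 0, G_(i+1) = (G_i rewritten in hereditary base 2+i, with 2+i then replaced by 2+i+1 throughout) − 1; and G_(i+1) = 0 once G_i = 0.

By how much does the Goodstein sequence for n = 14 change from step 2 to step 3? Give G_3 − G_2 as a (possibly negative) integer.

17469

G_0=14  [base 2] 2^(2 + 1) + 2^2 + 2  →[2↦3]→  3^(3 + 1) + 3^3 + 3 = 111  −1 ⇒ G_1=110
G_1=110  [base 3] 3^(3 + 1) + 3^3 + 2  →[3↦4]→  4^(4 + 1) + 4^4 + 2 = 1282  −1 ⇒ G_2=1281
G_2=1281  [base 4] 4^(4 + 1) + 4^4 + 1  →[4↦5]→  5^(5 + 1) + 5^5 + 1 = 18751  −1 ⇒ G_3=18750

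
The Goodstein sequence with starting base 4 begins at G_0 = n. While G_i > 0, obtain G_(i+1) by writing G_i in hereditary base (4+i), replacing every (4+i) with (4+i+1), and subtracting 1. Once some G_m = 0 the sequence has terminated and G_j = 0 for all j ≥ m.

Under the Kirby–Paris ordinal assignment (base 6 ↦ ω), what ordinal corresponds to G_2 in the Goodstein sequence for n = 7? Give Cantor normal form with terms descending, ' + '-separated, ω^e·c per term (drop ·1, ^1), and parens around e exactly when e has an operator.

ω + 1

base 4: 7 = 4 + 3; at 5: 5 + 3 = 8; next = 7
base 5: 7 = 5 + 2; at 6: 6 + 2 = 8; next = 7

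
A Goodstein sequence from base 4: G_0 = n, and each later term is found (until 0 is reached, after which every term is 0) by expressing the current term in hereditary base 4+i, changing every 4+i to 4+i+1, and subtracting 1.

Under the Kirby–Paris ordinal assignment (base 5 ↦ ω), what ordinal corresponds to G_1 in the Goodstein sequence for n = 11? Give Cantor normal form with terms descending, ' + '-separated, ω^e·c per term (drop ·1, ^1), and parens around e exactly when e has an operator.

ω·2 + 2

(0) 11|_4 = 2·4 + 3 ↦ 2·5 + 3|_5 = 13 ⇒ 12
(1) 12|_5 = 2·5 + 2 ↦ 2·6 + 2|_6 = 14 ⇒ 13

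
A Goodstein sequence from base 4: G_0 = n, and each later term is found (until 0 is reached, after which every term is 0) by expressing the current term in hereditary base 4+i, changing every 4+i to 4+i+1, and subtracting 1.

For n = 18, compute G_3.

48

i=0: 18 = 4^2 + 2 (b=4); 4→5: 5^2 + 2 = 27; 27−1 = 26
i=1: 26 = 5^2 + 1 (b=5); 5→6: 6^2 + 1 = 37; 37−1 = 36
i=2: 36 = 6^2 (b=6); 6→7: 7^2 = 49; 49−1 = 48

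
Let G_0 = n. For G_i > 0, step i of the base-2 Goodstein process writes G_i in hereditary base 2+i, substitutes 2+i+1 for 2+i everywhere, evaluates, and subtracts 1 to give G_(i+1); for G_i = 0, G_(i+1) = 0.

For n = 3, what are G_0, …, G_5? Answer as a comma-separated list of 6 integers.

3, 3, 3, 2, 1, 0

i=0: 3 = 2 + 1 (b=2); 2→3: 3 + 1 = 4; 4−1 = 3
i=1: 3 = 3 (b=3); 3→4: 4 = 4; 4−1 = 3
i=2: 3 = 3 (b=4); 4→5: 3 = 3; 3−1 = 2
i=3: 2 = 2 (b=5); 5→6: 2 = 2; 2−1 = 1
i=4: 1 = 1 (b=6); 6→7: 1 = 1; 1−1 = 0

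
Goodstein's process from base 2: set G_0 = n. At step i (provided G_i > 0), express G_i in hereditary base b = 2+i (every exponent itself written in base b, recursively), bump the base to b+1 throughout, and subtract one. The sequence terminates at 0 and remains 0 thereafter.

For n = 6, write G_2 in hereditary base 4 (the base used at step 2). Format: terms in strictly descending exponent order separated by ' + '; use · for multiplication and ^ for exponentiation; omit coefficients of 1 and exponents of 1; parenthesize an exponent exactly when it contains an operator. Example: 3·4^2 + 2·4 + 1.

4^4 + 1

base 2: 6 = 2^2 + 2; at 3: 3^3 + 3 = 30; next = 29
base 3: 29 = 3^3 + 2; at 4: 4^4 + 2 = 258; next = 257
base 4: 257 = 4^4 + 1; at 5: 5^5 + 1 = 3126; next = 3125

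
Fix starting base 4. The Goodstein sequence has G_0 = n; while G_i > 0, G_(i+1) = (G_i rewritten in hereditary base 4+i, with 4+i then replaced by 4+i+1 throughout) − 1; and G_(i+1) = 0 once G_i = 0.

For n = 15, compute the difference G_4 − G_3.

2

step 0: 15 = 3·4 + 3; sub 5 for 4: 3·5 + 3; = 18; G_1 = 18−1 = 17
step 1: 17 = 3·5 + 2; sub 6 for 5: 3·6 + 2; = 20; G_2 = 20−1 = 19
step 2: 19 = 3·6 + 1; sub 7 for 6: 3·7 + 1; = 22; G_3 = 22−1 = 21
step 3: 21 = 3·7; sub 8 for 7: 3·8; = 24; G_4 = 24−1 = 23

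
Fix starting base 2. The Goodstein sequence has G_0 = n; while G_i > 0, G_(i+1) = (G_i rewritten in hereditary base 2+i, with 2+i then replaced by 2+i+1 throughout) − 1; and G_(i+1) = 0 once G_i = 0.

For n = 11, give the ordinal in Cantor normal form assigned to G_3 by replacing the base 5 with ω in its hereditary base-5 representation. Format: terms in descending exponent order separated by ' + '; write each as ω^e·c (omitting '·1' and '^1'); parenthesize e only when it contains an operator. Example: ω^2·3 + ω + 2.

step 0: 11 = 2^(2 + 1) + 2 + 1; sub 3 for 2: 3^(3 + 1) + 3 + 1; = 85; G_1 = 85−1 = 84
step 1: 84 = 3^(3 + 1) + 3; sub 4 for 3: 4^(4 + 1) + 4; = 1028; G_2 = 1028−1 = 1027
step 2: 1027 = 4^(4 + 1) + 3; sub 5 for 4: 5^(5 + 1) + 3; = 15628; G_3 = 15628−1 = 15627
step 3: 15627 = 5^(5 + 1) + 2; sub 6 for 5: 6^(6 + 1) + 2; = 279938; G_4 = 279938−1 = 279937

ω^(ω + 1) + 2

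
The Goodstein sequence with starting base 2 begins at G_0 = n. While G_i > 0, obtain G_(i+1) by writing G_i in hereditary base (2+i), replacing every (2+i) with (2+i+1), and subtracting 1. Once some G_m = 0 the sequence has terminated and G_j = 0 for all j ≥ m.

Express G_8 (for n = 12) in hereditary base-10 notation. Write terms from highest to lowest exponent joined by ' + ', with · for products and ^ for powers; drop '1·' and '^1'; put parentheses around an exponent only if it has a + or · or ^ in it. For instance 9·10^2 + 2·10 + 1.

i=0: 12 = 2^(2 + 1) + 2^2 (b=2); 2→3: 3^(3 + 1) + 3^3 = 108; 108−1 = 107
i=1: 107 = 3^(3 + 1) + 2·3^2 + 2·3 + 2 (b=3); 3→4: 4^(4 + 1) + 2·4^2 + 2·4 + 2 = 1066; 1066−1 = 1065
i=2: 1065 = 4^(4 + 1) + 2·4^2 + 2·4 + 1 (b=4); 4→5: 5^(5 + 1) + 2·5^2 + 2·5 + 1 = 15686; 15686−1 = 15685
i=3: 15685 = 5^(5 + 1) + 2·5^2 + 2·5 (b=5); 5→6: 6^(6 + 1) + 2·6^2 + 2·6 = 280020; 280020−1 = 280019
i=4: 280019 = 6^(6 + 1) + 2·6^2 + 6 + 5 (b=6); 6→7: 7^(7 + 1) + 2·7^2 + 7 + 5 = 5764911; 5764911−1 = 5764910
i=5: 5764910 = 7^(7 + 1) + 2·7^2 + 7 + 4 (b=7); 7→8: 8^(8 + 1) + 2·8^2 + 8 + 4 = 134217868; 134217868−1 = 134217867
i=6: 134217867 = 8^(8 + 1) + 2·8^2 + 8 + 3 (b=8); 8→9: 9^(9 + 1) + 2·9^2 + 9 + 3 = 3486784575; 3486784575−1 = 3486784574
i=7: 3486784574 = 9^(9 + 1) + 2·9^2 + 9 + 2 (b=9); 9→10: 10^(10 + 1) + 2·10^2 + 10 + 2 = 100000000212; 100000000212−1 = 100000000211
i=8: 100000000211 = 10^(10 + 1) + 2·10^2 + 10 + 1 (b=10); 10→11: 11^(11 + 1) + 2·11^2 + 11 + 1 = 3138428376975; 3138428376975−1 = 3138428376974

10^(10 + 1) + 2·10^2 + 10 + 1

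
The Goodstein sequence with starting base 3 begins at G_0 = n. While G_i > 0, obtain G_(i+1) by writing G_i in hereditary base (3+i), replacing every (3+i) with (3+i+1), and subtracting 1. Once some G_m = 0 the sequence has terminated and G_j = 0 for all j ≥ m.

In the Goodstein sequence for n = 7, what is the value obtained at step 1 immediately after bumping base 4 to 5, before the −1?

G_0=7  [base 3] 2·3 + 1  →[3↦4]→  2·4 + 1 = 9  −1 ⇒ G_1=8
G_1=8  [base 4] 2·4  →[4↦5]→  2·5 = 10  −1 ⇒ G_2=9

10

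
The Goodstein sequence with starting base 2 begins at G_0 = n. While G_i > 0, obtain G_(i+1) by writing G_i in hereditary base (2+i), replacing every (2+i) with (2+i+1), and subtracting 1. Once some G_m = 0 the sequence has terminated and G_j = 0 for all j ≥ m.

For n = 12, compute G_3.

[0] 12 ≡ 2^(2 + 1) + 2^2 (base 2). Lift 3: 108. −1: 107.
[1] 107 ≡ 3^(3 + 1) + 2·3^2 + 2·3 + 2 (base 3). Lift 4: 1066. −1: 1065.
[2] 1065 ≡ 4^(4 + 1) + 2·4^2 + 2·4 + 1 (base 4). Lift 5: 15686. −1: 15685.
[3] 15685 ≡ 5^(5 + 1) + 2·5^2 + 2·5 (base 5). Lift 6: 280020. −1: 280019.

15685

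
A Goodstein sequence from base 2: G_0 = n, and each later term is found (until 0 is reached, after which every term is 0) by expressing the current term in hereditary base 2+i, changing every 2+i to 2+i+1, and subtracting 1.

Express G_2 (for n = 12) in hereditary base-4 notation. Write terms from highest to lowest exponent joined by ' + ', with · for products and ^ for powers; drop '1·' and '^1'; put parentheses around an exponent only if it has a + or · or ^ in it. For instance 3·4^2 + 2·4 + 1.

4^(4 + 1) + 2·4^2 + 2·4 + 1

base 2: 12 = 2^(2 + 1) + 2^2; at 3: 3^(3 + 1) + 3^3 = 108; next = 107
base 3: 107 = 3^(3 + 1) + 2·3^2 + 2·3 + 2; at 4: 4^(4 + 1) + 2·4^2 + 2·4 + 2 = 1066; next = 1065
base 4: 1065 = 4^(4 + 1) + 2·4^2 + 2·4 + 1; at 5: 5^(5 + 1) + 2·5^2 + 2·5 + 1 = 15686; next = 15685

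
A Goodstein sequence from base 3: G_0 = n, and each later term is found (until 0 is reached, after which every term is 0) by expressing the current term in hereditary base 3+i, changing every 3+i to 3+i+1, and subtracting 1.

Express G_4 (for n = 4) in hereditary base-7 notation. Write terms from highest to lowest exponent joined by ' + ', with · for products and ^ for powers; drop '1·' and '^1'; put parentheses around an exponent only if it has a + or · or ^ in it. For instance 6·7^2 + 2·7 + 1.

2

(0) 4|_3 = 3 + 1 ↦ 4 + 1|_4 = 5 ⇒ 4
(1) 4|_4 = 4 ↦ 5|_5 = 5 ⇒ 4
(2) 4|_5 = 4 ↦ 4|_6 = 4 ⇒ 3
(3) 3|_6 = 3 ↦ 3|_7 = 3 ⇒ 2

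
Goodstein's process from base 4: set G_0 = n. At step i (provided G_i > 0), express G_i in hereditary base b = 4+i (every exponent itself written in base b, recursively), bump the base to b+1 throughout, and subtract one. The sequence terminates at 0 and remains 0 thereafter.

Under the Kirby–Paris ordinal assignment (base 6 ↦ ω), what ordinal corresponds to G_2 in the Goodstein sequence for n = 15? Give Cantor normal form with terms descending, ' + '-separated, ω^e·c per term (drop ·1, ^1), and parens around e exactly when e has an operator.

G_0 = 15. HB_4(15) = 3·4 + 3. Bump = 18. G_1 = 17.
G_1 = 17. HB_5(17) = 3·5 + 2. Bump = 20. G_2 = 19.
G_2 = 19. HB_6(19) = 3·6 + 1. Bump = 22. G_3 = 21.

ω·3 + 1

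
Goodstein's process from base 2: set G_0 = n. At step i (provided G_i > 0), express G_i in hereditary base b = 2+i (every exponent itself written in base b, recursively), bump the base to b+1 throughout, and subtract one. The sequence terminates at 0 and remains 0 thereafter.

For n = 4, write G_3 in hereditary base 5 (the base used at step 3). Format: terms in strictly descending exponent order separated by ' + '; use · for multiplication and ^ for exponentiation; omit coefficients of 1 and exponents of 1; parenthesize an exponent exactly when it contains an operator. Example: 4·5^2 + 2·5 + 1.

base 2: 4 = 2^2; at 3: 3^3 = 27; next = 26
base 3: 26 = 2·3^2 + 2·3 + 2; at 4: 2·4^2 + 2·4 + 2 = 42; next = 41
base 4: 41 = 2·4^2 + 2·4 + 1; at 5: 2·5^2 + 2·5 + 1 = 61; next = 60

2·5^2 + 2·5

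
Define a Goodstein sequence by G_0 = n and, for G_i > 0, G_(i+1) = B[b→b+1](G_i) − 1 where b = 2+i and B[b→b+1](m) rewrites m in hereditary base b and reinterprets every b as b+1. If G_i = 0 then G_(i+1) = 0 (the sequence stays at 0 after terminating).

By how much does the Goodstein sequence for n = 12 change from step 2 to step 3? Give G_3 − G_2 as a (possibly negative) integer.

14620

step 0: 12 = 2^(2 + 1) + 2^2; sub 3 for 2: 3^(3 + 1) + 3^3; = 108; G_1 = 108−1 = 107
step 1: 107 = 3^(3 + 1) + 2·3^2 + 2·3 + 2; sub 4 for 3: 4^(4 + 1) + 2·4^2 + 2·4 + 2; = 1066; G_2 = 1066−1 = 1065
step 2: 1065 = 4^(4 + 1) + 2·4^2 + 2·4 + 1; sub 5 for 4: 5^(5 + 1) + 2·5^2 + 2·5 + 1; = 15686; G_3 = 15686−1 = 15685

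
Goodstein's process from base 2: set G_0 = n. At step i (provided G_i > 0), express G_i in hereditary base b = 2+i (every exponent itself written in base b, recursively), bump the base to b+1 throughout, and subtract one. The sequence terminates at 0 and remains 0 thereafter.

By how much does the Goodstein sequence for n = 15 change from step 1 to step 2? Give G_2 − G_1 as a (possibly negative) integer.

1172

step 0: 15 = 2^(2 + 1) + 2^2 + 2 + 1; sub 3 for 2: 3^(3 + 1) + 3^3 + 3 + 1; = 112; G_1 = 112−1 = 111
step 1: 111 = 3^(3 + 1) + 3^3 + 3; sub 4 for 3: 4^(4 + 1) + 4^4 + 4; = 1284; G_2 = 1284−1 = 1283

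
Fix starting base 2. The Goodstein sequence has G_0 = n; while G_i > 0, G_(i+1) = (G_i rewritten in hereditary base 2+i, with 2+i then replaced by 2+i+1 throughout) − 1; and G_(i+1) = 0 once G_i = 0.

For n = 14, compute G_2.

step 0: 14 = 2^(2 + 1) + 2^2 + 2; sub 3 for 2: 3^(3 + 1) + 3^3 + 3; = 111; G_1 = 111−1 = 110
step 1: 110 = 3^(3 + 1) + 3^3 + 2; sub 4 for 3: 4^(4 + 1) + 4^4 + 2; = 1282; G_2 = 1282−1 = 1281
step 2: 1281 = 4^(4 + 1) + 4^4 + 1; sub 5 for 4: 5^(5 + 1) + 5^5 + 1; = 18751; G_3 = 18751−1 = 18750

1281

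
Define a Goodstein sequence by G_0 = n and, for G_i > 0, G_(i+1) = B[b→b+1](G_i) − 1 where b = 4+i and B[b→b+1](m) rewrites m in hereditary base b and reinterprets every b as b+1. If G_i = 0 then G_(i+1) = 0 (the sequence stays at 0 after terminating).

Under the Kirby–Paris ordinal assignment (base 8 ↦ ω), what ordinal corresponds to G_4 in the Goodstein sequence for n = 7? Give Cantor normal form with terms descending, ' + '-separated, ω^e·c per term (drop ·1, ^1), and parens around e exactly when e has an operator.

step 0: 7 = 4 + 3; sub 5 for 4: 5 + 3; = 8; G_1 = 8−1 = 7
step 1: 7 = 5 + 2; sub 6 for 5: 6 + 2; = 8; G_2 = 8−1 = 7
step 2: 7 = 6 + 1; sub 7 for 6: 7 + 1; = 8; G_3 = 8−1 = 7
step 3: 7 = 7; sub 8 for 7: 8; = 8; G_4 = 8−1 = 7
step 4: 7 = 7; sub 9 for 8: 7; = 7; G_5 = 7−1 = 6

7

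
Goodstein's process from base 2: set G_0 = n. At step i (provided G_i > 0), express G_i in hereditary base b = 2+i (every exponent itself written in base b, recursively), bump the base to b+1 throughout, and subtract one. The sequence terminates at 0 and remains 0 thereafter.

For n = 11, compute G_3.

i=0: 11 = 2^(2 + 1) + 2 + 1 (b=2); 2→3: 3^(3 + 1) + 3 + 1 = 85; 85−1 = 84
i=1: 84 = 3^(3 + 1) + 3 (b=3); 3→4: 4^(4 + 1) + 4 = 1028; 1028−1 = 1027
i=2: 1027 = 4^(4 + 1) + 3 (b=4); 4→5: 5^(5 + 1) + 3 = 15628; 15628−1 = 15627
i=3: 15627 = 5^(5 + 1) + 2 (b=5); 5→6: 6^(6 + 1) + 2 = 279938; 279938−1 = 279937

15627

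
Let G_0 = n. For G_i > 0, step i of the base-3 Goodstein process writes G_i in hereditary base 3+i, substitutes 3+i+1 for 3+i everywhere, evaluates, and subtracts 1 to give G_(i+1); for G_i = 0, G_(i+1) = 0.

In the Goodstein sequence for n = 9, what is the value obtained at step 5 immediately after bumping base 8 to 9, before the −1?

9 —HB3→ 3^2 —bump→ 4^2 = 16 —(−1)→ 15
15 —HB4→ 3·4 + 3 —bump→ 3·5 + 3 = 18 —(−1)→ 17
17 —HB5→ 3·5 + 2 —bump→ 3·6 + 2 = 20 —(−1)→ 19
19 —HB6→ 3·6 + 1 —bump→ 3·7 + 1 = 22 —(−1)→ 21
21 —HB7→ 3·7 —bump→ 3·8 = 24 —(−1)→ 23
23 —HB8→ 2·8 + 7 —bump→ 2·9 + 7 = 25 —(−1)→ 24

25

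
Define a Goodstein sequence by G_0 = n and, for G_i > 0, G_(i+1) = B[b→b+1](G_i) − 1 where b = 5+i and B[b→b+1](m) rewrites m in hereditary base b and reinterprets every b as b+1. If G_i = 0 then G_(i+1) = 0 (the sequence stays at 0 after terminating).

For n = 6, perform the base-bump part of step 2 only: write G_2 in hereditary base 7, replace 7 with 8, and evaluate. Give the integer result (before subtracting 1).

6

G_0=6  [base 5] 5 + 1  →[5↦6]→  6 + 1 = 7  −1 ⇒ G_1=6
G_1=6  [base 6] 6  →[6↦7]→  7 = 7  −1 ⇒ G_2=6
G_2=6  [base 7] 6  →[7↦8]→  6 = 6  −1 ⇒ G_3=5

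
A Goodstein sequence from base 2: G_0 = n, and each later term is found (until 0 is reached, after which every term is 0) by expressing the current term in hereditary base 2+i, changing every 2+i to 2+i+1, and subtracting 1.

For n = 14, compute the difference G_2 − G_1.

[0] 14 ≡ 2^(2 + 1) + 2^2 + 2 (base 2). Lift 3: 111. −1: 110.
[1] 110 ≡ 3^(3 + 1) + 3^3 + 2 (base 3). Lift 4: 1282. −1: 1281.

1171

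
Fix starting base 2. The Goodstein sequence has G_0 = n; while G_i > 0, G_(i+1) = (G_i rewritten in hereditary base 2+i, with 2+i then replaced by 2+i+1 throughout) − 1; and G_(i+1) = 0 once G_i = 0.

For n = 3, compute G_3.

2

(0) 3|_2 = 2 + 1 ↦ 3 + 1|_3 = 4 ⇒ 3
(1) 3|_3 = 3 ↦ 4|_4 = 4 ⇒ 3
(2) 3|_4 = 3 ↦ 3|_5 = 3 ⇒ 2
(3) 2|_5 = 2 ↦ 2|_6 = 2 ⇒ 1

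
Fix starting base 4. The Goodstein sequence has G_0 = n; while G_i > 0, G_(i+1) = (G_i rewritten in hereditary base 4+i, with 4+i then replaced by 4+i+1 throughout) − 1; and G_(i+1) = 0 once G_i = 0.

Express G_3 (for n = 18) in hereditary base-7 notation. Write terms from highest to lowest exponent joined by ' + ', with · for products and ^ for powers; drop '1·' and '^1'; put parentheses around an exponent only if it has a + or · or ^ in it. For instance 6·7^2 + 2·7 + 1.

base 4: 18 = 4^2 + 2; at 5: 5^2 + 2 = 27; next = 26
base 5: 26 = 5^2 + 1; at 6: 6^2 + 1 = 37; next = 36
base 6: 36 = 6^2; at 7: 7^2 = 49; next = 48

6·7 + 6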